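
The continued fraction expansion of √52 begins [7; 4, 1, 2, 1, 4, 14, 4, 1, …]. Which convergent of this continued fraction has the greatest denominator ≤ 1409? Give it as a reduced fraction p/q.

List convergents until the denominator exceeds the bound:
a_0 = 7: 7/1  (≤ bound)
a_1 = 4: 29/4  (≤ bound)
a_2 = 1: 36/5  (≤ bound)
a_3 = 2: 101/14  (≤ bound)
a_4 = 1: 137/19  (≤ bound)
a_5 = 4: 649/90  (≤ bound)
a_6 = 14: 9223/1279  (≤ bound)
a_7 = 4: 37541/5206  (> 1409, stop)

9223/1279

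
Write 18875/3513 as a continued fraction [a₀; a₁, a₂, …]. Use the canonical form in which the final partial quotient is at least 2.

Repeatedly divide and take the remainder:
18875 = 5·3513 + 1310, so a_0 = 5
3513 = 2·1310 + 893, so a_1 = 2
1310 = 1·893 + 417, so a_2 = 1
893 = 2·417 + 59, so a_3 = 2
417 = 7·59 + 4, so a_4 = 7
59 = 14·4 + 3, so a_5 = 14
4 = 1·3 + 1, so a_6 = 1
3 = 3·1 + 0, so a_7 = 3

[5; 2, 1, 2, 7, 14, 1, 3]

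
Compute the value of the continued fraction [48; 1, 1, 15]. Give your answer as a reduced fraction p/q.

Starting at the tail and folding back:
Start with 15.
1 + 1/(15/1) = 1 + 1/15 = 16/15
1 + 1/(16/15) = 1 + 15/16 = 31/16
48 + 1/(31/16) = 48 + 16/31 = 1504/31

1504/31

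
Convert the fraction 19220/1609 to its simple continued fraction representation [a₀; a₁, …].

19220 ÷ 1609 → quotient 11, remainder 1521
1609 ÷ 1521 → quotient 1, remainder 88
1521 ÷ 88 → quotient 17, remainder 25
88 ÷ 25 → quotient 3, remainder 13
25 ÷ 13 → quotient 1, remainder 12
13 ÷ 12 → quotient 1, remainder 1
12 ÷ 1 → quotient 12, remainder 0

[11; 1, 17, 3, 1, 1, 12]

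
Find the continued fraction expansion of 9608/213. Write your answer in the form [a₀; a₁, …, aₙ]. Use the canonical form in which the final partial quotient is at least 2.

9608 ÷ 213 → quotient 45, remainder 23
213 ÷ 23 → quotient 9, remainder 6
23 ÷ 6 → quotient 3, remainder 5
6 ÷ 5 → quotient 1, remainder 1
5 ÷ 1 → quotient 5, remainder 0

[45; 9, 3, 1, 5]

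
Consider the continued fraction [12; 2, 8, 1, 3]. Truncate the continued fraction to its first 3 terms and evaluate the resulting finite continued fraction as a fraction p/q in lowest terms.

212/17

a_0 = 12: 12/1
a_1 = 2: 25/2
a_2 = 8: 212/17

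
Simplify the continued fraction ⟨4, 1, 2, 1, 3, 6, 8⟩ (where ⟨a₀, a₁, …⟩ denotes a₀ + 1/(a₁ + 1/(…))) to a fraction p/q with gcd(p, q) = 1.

3631/767

Start with 8.
6 + 1/(8/1) = 6 + 1/8 = 49/8
3 + 1/(49/8) = 3 + 8/49 = 155/49
1 + 1/(155/49) = 1 + 49/155 = 204/155
2 + 1/(204/155) = 2 + 155/204 = 563/204
1 + 1/(563/204) = 1 + 204/563 = 767/563
4 + 1/(767/563) = 4 + 563/767 = 3631/767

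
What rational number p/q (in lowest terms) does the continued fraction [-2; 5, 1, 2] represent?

Start with 2.
1 + 1/(2/1) = 1 + 1/2 = 3/2
5 + 1/(3/2) = 5 + 2/3 = 17/3
-2 + 1/(17/3) = -2 + 3/17 = -31/17

-31/17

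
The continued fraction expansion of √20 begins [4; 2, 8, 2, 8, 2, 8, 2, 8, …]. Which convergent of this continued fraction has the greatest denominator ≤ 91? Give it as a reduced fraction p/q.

a_0 = 4: 4/1  (≤ bound)
a_1 = 2: 9/2  (≤ bound)
a_2 = 8: 76/17  (≤ bound)
a_3 = 2: 161/36  (≤ bound)
a_4 = 8: 1364/305  (> 91, stop)

161/36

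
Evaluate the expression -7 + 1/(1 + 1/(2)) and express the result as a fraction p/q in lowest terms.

a_0 = -7: -7/1
a_1 = 1: -6/1
a_2 = 2: -19/3

-19/3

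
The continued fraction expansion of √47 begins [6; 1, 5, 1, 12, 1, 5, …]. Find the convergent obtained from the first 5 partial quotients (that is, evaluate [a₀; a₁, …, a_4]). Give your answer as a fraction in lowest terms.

Use the convergent recurrence hₖ = aₖ·hₖ₋₁ + hₖ₋₂ (and likewise for the denominators kₖ):
a_0 = 6: 6/1
a_1 = 1: 7/1
a_2 = 5: 41/6
a_3 = 1: 48/7
a_4 = 12: 617/90

617/90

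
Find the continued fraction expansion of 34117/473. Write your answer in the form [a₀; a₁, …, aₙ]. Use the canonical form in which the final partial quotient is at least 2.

[72; 7, 1, 3, 15]

Repeatedly divide and take the remainder:
34117 ÷ 473 → quotient 72, remainder 61
473 ÷ 61 → quotient 7, remainder 46
61 ÷ 46 → quotient 1, remainder 15
46 ÷ 15 → quotient 3, remainder 1
15 ÷ 1 → quotient 15, remainder 0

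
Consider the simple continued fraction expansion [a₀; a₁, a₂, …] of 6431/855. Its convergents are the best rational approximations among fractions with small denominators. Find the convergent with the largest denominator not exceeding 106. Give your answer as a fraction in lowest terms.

a_0 = 7: 7/1  (≤ bound)
a_1 = 1: 8/1  (≤ bound)
a_2 = 1: 15/2  (≤ bound)
a_3 = 11: 173/23  (≤ bound)
a_4 = 18: 3129/416  (> 106, stop)

173/23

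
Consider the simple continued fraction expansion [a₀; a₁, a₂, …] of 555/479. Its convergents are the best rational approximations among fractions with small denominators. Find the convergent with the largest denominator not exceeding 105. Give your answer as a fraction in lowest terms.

List convergents until the denominator exceeds the bound:
a_0 = 1: 1/1  (≤ bound)
a_1 = 6: 7/6  (≤ bound)
a_2 = 3: 22/19  (≤ bound)
a_3 = 3: 73/63  (≤ bound)
a_4 = 3: 241/208  (> 105, stop)

73/63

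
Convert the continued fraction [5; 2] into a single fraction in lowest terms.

11/2

Work from the innermost term outward:
Start with 2.
5 + 1/(2/1) = 5 + 1/2 = 11/2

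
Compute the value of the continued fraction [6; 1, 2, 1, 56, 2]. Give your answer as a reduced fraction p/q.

3091/458

Start with 2.
56 + 1/(2/1) = 56 + 1/2 = 113/2
1 + 1/(113/2) = 1 + 2/113 = 115/113
2 + 1/(115/113) = 2 + 113/115 = 343/115
1 + 1/(343/115) = 1 + 115/343 = 458/343
6 + 1/(458/343) = 6 + 343/458 = 3091/458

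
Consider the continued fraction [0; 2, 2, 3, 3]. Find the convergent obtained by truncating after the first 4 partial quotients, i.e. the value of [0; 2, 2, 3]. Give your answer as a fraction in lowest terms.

a_0 = 0: 0/1
a_1 = 2: 1/2
a_2 = 2: 2/5
a_3 = 3: 7/17

7/17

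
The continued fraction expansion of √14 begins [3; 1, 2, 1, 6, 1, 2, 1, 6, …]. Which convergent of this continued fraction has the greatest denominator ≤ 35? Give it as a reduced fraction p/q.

116/31

List convergents until the denominator exceeds the bound:
a_0 = 3: 3/1  (≤ bound)
a_1 = 1: 4/1  (≤ bound)
a_2 = 2: 11/3  (≤ bound)
a_3 = 1: 15/4  (≤ bound)
a_4 = 6: 101/27  (≤ bound)
a_5 = 1: 116/31  (≤ bound)
a_6 = 2: 333/89  (> 35, stop)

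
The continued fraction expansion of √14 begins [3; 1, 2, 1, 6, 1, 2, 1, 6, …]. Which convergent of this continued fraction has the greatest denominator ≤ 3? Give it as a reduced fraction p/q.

11/3

List convergents until the denominator exceeds the bound:
a_0 = 3: 3/1  (≤ bound)
a_1 = 1: 4/1  (≤ bound)
a_2 = 2: 11/3  (≤ bound)
a_3 = 1: 15/4  (> 3, stop)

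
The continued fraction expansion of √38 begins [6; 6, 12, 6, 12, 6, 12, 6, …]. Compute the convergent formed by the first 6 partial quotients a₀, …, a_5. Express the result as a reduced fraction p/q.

Collapse the nested fraction from the inside out:
Start with 6.
12 + 1/(6/1) = 12 + 1/6 = 73/6
6 + 1/(73/6) = 6 + 6/73 = 444/73
12 + 1/(444/73) = 12 + 73/444 = 5401/444
6 + 1/(5401/444) = 6 + 444/5401 = 32850/5401
6 + 1/(32850/5401) = 6 + 5401/32850 = 202501/32850

202501/32850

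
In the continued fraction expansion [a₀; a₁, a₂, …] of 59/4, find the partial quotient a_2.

59 = 14·4 + 3, so a_0 = 14
4 = 1·3 + 1, so a_1 = 1
3 = 3·1 + 0, so a_2 = 3

3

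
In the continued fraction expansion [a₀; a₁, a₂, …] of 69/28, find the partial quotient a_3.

⌊69/28⌋ = 2, remainder 13
⌊28/13⌋ = 2, remainder 2
⌊13/2⌋ = 6, remainder 1
⌊2/1⌋ = 2, remainder 0

2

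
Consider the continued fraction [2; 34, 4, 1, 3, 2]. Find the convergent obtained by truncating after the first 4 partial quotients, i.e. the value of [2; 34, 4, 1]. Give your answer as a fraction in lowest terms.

347/171

Build up convergents one term at a time:
a_0 = 2: 2/1
a_1 = 34: 69/34
a_2 = 4: 278/137
a_3 = 1: 347/171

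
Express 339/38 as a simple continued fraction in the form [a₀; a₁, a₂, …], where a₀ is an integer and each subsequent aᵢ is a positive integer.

Run the Euclidean algorithm, recording each quotient:
⌊339/38⌋ = 8, remainder 35
⌊38/35⌋ = 1, remainder 3
⌊35/3⌋ = 11, remainder 2
⌊3/2⌋ = 1, remainder 1
⌊2/1⌋ = 2, remainder 0

[8; 1, 11, 1, 2]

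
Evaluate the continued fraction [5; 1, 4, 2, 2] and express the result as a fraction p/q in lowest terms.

157/27

Work from the innermost term outward:
Start with 2.
2 + 1/(2/1) = 2 + 1/2 = 5/2
4 + 1/(5/2) = 4 + 2/5 = 22/5
1 + 1/(22/5) = 1 + 5/22 = 27/22
5 + 1/(27/22) = 5 + 22/27 = 157/27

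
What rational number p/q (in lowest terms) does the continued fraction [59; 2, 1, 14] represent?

2611/44

a_0 = 59: 59/1
a_1 = 2: 119/2
a_2 = 1: 178/3
a_3 = 14: 2611/44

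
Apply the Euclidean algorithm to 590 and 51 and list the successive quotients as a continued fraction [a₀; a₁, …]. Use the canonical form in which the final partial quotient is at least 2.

[11; 1, 1, 3, 7]

590 = 11·51 + 29, so a_0 = 11
51 = 1·29 + 22, so a_1 = 1
29 = 1·22 + 7, so a_2 = 1
22 = 3·7 + 1, so a_3 = 3
7 = 7·1 + 0, so a_4 = 7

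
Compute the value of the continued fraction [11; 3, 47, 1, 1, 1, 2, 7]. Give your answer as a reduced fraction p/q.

a_0 = 11: 11/1
a_1 = 3: 34/3
a_2 = 47: 1609/142
a_3 = 1: 1643/145
a_4 = 1: 3252/287
a_5 = 1: 4895/432
a_6 = 2: 13042/1151
a_7 = 7: 96189/8489

96189/8489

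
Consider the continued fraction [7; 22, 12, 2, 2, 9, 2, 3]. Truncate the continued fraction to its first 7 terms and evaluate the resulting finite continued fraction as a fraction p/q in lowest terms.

Collapse the nested fraction from the inside out:
Start with 2.
9 + 1/(2/1) = 9 + 1/2 = 19/2
2 + 1/(19/2) = 2 + 2/19 = 40/19
2 + 1/(40/19) = 2 + 19/40 = 99/40
12 + 1/(99/40) = 12 + 40/99 = 1228/99
22 + 1/(1228/99) = 22 + 99/1228 = 27115/1228
7 + 1/(27115/1228) = 7 + 1228/27115 = 191033/27115

191033/27115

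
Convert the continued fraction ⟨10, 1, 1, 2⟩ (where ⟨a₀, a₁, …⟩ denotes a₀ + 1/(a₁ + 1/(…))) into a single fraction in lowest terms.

53/5

Start with 2.
1 + 1/(2/1) = 1 + 1/2 = 3/2
1 + 1/(3/2) = 1 + 2/3 = 5/3
10 + 1/(5/3) = 10 + 3/5 = 53/5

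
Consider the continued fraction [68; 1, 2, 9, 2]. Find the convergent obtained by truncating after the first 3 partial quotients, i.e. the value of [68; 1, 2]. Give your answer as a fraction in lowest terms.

a_0 = 68: 68/1
a_1 = 1: 69/1
a_2 = 2: 206/3

206/3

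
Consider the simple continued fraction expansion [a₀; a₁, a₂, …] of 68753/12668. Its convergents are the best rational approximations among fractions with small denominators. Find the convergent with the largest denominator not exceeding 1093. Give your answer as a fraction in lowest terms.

1829/337

List convergents until the denominator exceeds the bound:
a_0 = 5: 5/1  (≤ bound)
a_1 = 2: 11/2  (≤ bound)
a_2 = 2: 27/5  (≤ bound)
a_3 = 1: 38/7  (≤ bound)
a_4 = 15: 597/110  (≤ bound)
a_5 = 3: 1829/337  (≤ bound)
a_6 = 3: 6084/1121  (> 1093, stop)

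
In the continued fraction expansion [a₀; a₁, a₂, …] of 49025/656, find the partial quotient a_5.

1

Repeatedly divide and take the remainder:
⌊49025/656⌋ = 74, remainder 481
⌊656/481⌋ = 1, remainder 175
⌊481/175⌋ = 2, remainder 131
⌊175/131⌋ = 1, remainder 44
⌊131/44⌋ = 2, remainder 43
⌊44/43⌋ = 1, remainder 1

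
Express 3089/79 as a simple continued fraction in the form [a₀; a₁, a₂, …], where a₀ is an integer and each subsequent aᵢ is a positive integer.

3089 = 39·79 + 8, so a_0 = 39
79 = 9·8 + 7, so a_1 = 9
8 = 1·7 + 1, so a_2 = 1
7 = 7·1 + 0, so a_3 = 7

[39; 9, 1, 7]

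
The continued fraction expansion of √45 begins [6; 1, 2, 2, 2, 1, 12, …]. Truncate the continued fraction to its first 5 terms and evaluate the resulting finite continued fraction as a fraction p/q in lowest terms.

Start with 2.
2 + 1/(2/1) = 2 + 1/2 = 5/2
2 + 1/(5/2) = 2 + 2/5 = 12/5
1 + 1/(12/5) = 1 + 5/12 = 17/12
6 + 1/(17/12) = 6 + 12/17 = 114/17

114/17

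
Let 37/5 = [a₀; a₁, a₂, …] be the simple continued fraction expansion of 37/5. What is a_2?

2

⌊37/5⌋ = 7, remainder 2
⌊5/2⌋ = 2, remainder 1
⌊2/1⌋ = 2, remainder 0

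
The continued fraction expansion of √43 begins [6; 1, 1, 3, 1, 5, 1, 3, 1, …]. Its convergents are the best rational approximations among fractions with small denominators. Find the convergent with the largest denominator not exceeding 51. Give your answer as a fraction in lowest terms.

59/9

a_0 = 6: 6/1  (≤ bound)
a_1 = 1: 7/1  (≤ bound)
a_2 = 1: 13/2  (≤ bound)
a_3 = 3: 46/7  (≤ bound)
a_4 = 1: 59/9  (≤ bound)
a_5 = 5: 341/52  (> 51, stop)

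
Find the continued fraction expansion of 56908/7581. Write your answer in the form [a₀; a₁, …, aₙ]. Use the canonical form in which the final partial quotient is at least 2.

[7; 1, 1, 37, 33, 1, 2]

Apply division with remainder until the remainder is 0:
⌊56908/7581⌋ = 7, remainder 3841
⌊7581/3841⌋ = 1, remainder 3740
⌊3841/3740⌋ = 1, remainder 101
⌊3740/101⌋ = 37, remainder 3
⌊101/3⌋ = 33, remainder 2
⌊3/2⌋ = 1, remainder 1
⌊2/1⌋ = 2, remainder 0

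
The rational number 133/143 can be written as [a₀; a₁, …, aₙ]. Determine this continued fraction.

[0; 1, 13, 3, 3]

Run the Euclidean algorithm, recording each quotient:
133 = 0·143 + 133, so a_0 = 0
143 = 1·133 + 10, so a_1 = 1
133 = 13·10 + 3, so a_2 = 13
10 = 3·3 + 1, so a_3 = 3
3 = 3·1 + 0, so a_4 = 3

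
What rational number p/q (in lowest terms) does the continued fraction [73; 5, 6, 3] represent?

Start with 3.
6 + 1/(3/1) = 6 + 1/3 = 19/3
5 + 1/(19/3) = 5 + 3/19 = 98/19
73 + 1/(98/19) = 73 + 19/98 = 7173/98

7173/98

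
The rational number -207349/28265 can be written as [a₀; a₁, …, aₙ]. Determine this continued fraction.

[-8; 1, 1, 1, 42, 1, 3, 54]

-207349 ÷ 28265 → quotient -8, remainder 18771
28265 ÷ 18771 → quotient 1, remainder 9494
18771 ÷ 9494 → quotient 1, remainder 9277
9494 ÷ 9277 → quotient 1, remainder 217
9277 ÷ 217 → quotient 42, remainder 163
217 ÷ 163 → quotient 1, remainder 54
163 ÷ 54 → quotient 3, remainder 1
54 ÷ 1 → quotient 54, remainder 0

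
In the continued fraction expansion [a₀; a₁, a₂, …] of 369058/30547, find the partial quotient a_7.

3

Repeatedly divide and take the remainder:
369058 = 12·30547 + 2494, so a_0 = 12
30547 = 12·2494 + 619, so a_1 = 12
2494 = 4·619 + 18, so a_2 = 4
619 = 34·18 + 7, so a_3 = 34
18 = 2·7 + 4, so a_4 = 2
7 = 1·4 + 3, so a_5 = 1
4 = 1·3 + 1, so a_6 = 1
3 = 3·1 + 0, so a_7 = 3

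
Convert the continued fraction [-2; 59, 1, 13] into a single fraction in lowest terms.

Start with 13.
1 + 1/(13/1) = 1 + 1/13 = 14/13
59 + 1/(14/13) = 59 + 13/14 = 839/14
-2 + 1/(839/14) = -2 + 14/839 = -1664/839

-1664/839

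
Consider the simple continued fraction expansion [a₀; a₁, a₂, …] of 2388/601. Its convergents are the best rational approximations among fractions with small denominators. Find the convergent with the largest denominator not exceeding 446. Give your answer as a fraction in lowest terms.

List convergents until the denominator exceeds the bound:
a_0 = 3: 3/1  (≤ bound)
a_1 = 1: 4/1  (≤ bound)
a_2 = 36: 147/37  (≤ bound)
a_3 = 1: 151/38  (≤ bound)
a_4 = 1: 298/75  (≤ bound)
a_5 = 3: 1045/263  (≤ bound)
a_6 = 2: 2388/601  (> 446, stop)

1045/263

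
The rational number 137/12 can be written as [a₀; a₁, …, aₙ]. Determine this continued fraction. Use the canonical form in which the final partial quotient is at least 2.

[11; 2, 2, 2]

⌊137/12⌋ = 11, remainder 5
⌊12/5⌋ = 2, remainder 2
⌊5/2⌋ = 2, remainder 1
⌊2/1⌋ = 2, remainder 0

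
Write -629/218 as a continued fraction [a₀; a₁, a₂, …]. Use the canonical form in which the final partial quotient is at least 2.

-629 = -3·218 + 25, so a_0 = -3
218 = 8·25 + 18, so a_1 = 8
25 = 1·18 + 7, so a_2 = 1
18 = 2·7 + 4, so a_3 = 2
7 = 1·4 + 3, so a_4 = 1
4 = 1·3 + 1, so a_5 = 1
3 = 3·1 + 0, so a_6 = 3

[-3; 8, 1, 2, 1, 1, 3]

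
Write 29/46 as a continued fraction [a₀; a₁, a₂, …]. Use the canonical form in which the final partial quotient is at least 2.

29 = 0·46 + 29, so a_0 = 0
46 = 1·29 + 17, so a_1 = 1
29 = 1·17 + 12, so a_2 = 1
17 = 1·12 + 5, so a_3 = 1
12 = 2·5 + 2, so a_4 = 2
5 = 2·2 + 1, so a_5 = 2
2 = 2·1 + 0, so a_6 = 2

[0; 1, 1, 1, 2, 2, 2]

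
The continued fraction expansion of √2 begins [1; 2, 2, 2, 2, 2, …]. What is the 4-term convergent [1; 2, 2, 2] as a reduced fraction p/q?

Build up convergents one term at a time:
a_0 = 1: 1/1
a_1 = 2: 3/2
a_2 = 2: 7/5
a_3 = 2: 17/12

17/12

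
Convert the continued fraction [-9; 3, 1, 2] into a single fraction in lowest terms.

Build up convergents one term at a time:
a_0 = -9: -9/1
a_1 = 3: -26/3
a_2 = 1: -35/4
a_3 = 2: -96/11

-96/11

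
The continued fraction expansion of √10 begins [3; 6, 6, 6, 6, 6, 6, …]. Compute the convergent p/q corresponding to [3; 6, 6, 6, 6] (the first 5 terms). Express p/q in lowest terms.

Compute successive convergents:
a_0 = 3: 3/1
a_1 = 6: 19/6
a_2 = 6: 117/37
a_3 = 6: 721/228
a_4 = 6: 4443/1405

4443/1405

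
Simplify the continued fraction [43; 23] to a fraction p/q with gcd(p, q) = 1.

990/23

Starting at the tail and folding back:
Start with 23.
43 + 1/(23/1) = 43 + 1/23 = 990/23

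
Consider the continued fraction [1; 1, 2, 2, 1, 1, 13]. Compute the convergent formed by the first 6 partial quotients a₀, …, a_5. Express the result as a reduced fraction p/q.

Work from the innermost term outward:
Start with 1.
1 + 1/(1/1) = 1 + 1/1 = 2/1
2 + 1/(2/1) = 2 + 1/2 = 5/2
2 + 1/(5/2) = 2 + 2/5 = 12/5
1 + 1/(12/5) = 1 + 5/12 = 17/12
1 + 1/(17/12) = 1 + 12/17 = 29/17

29/17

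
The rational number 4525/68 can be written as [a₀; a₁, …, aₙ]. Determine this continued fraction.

4525 = 66·68 + 37, so a_0 = 66
68 = 1·37 + 31, so a_1 = 1
37 = 1·31 + 6, so a_2 = 1
31 = 5·6 + 1, so a_3 = 5
6 = 6·1 + 0, so a_4 = 6

[66; 1, 1, 5, 6]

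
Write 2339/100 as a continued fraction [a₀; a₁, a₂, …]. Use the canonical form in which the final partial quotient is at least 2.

[23; 2, 1, 1, 3, 2, 2]

2339 ÷ 100 → quotient 23, remainder 39
100 ÷ 39 → quotient 2, remainder 22
39 ÷ 22 → quotient 1, remainder 17
22 ÷ 17 → quotient 1, remainder 5
17 ÷ 5 → quotient 3, remainder 2
5 ÷ 2 → quotient 2, remainder 1
2 ÷ 1 → quotient 2, remainder 0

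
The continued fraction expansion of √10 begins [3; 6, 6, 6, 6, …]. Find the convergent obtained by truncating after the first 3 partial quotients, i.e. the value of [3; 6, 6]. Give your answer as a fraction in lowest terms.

117/37

Start with 6.
6 + 1/(6/1) = 6 + 1/6 = 37/6
3 + 1/(37/6) = 3 + 6/37 = 117/37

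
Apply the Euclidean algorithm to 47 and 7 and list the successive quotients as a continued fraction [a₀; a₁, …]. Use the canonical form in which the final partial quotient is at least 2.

[6; 1, 2, 2]

47 ÷ 7 → quotient 6, remainder 5
7 ÷ 5 → quotient 1, remainder 2
5 ÷ 2 → quotient 2, remainder 1
2 ÷ 1 → quotient 2, remainder 0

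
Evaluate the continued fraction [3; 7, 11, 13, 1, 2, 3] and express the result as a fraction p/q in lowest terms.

Use the convergent recurrence hₖ = aₖ·hₖ₋₁ + hₖ₋₂ (and likewise for the denominators kₖ):
a_0 = 3: 3/1
a_1 = 7: 22/7
a_2 = 11: 245/78
a_3 = 13: 3207/1021
a_4 = 1: 3452/1099
a_5 = 2: 10111/3219
a_6 = 3: 33785/10756

33785/10756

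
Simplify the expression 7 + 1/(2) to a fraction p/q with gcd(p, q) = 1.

Collapse the nested fraction from the inside out:
Start with 2.
7 + 1/(2/1) = 7 + 1/2 = 15/2

15/2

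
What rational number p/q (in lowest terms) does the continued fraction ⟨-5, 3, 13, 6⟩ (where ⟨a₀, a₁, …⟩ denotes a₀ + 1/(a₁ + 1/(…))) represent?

-1136/243

a_0 = -5: -5/1
a_1 = 3: -14/3
a_2 = 13: -187/40
a_3 = 6: -1136/243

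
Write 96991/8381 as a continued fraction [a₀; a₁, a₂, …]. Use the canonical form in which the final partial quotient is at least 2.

[11; 1, 1, 2, 1, 15, 25, 3]

Repeatedly divide and take the remainder:
⌊96991/8381⌋ = 11, remainder 4800
⌊8381/4800⌋ = 1, remainder 3581
⌊4800/3581⌋ = 1, remainder 1219
⌊3581/1219⌋ = 2, remainder 1143
⌊1219/1143⌋ = 1, remainder 76
⌊1143/76⌋ = 15, remainder 3
⌊76/3⌋ = 25, remainder 1
⌊3/1⌋ = 3, remainder 0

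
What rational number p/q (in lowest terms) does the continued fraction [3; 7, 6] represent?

Start with 6.
7 + 1/(6/1) = 7 + 1/6 = 43/6
3 + 1/(43/6) = 3 + 6/43 = 135/43

135/43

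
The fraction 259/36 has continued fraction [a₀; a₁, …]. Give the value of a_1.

5

259 ÷ 36 → quotient 7, remainder 7
36 ÷ 7 → quotient 5, remainder 1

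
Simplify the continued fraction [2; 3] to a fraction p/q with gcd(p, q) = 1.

7/3

Build up convergents one term at a time:
a_0 = 2: 2/1
a_1 = 3: 7/3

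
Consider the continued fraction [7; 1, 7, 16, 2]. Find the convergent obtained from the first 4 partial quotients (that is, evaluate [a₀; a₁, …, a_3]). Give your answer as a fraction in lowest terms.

Start with 16.
7 + 1/(16/1) = 7 + 1/16 = 113/16
1 + 1/(113/16) = 1 + 16/113 = 129/113
7 + 1/(129/113) = 7 + 113/129 = 1016/129

1016/129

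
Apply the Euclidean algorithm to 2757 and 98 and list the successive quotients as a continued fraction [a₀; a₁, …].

[28; 7, 1, 1, 6]

2757 ÷ 98 → quotient 28, remainder 13
98 ÷ 13 → quotient 7, remainder 7
13 ÷ 7 → quotient 1, remainder 6
7 ÷ 6 → quotient 1, remainder 1
6 ÷ 1 → quotient 6, remainder 0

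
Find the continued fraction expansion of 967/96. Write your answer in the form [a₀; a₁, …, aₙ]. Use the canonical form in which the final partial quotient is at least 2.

[10; 13, 1, 2, 2]

967 ÷ 96 → quotient 10, remainder 7
96 ÷ 7 → quotient 13, remainder 5
7 ÷ 5 → quotient 1, remainder 2
5 ÷ 2 → quotient 2, remainder 1
2 ÷ 1 → quotient 2, remainder 0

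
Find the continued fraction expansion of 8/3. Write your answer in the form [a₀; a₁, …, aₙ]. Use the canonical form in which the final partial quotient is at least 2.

[2; 1, 2]

Run the Euclidean algorithm, recording each quotient:
8 ÷ 3 → quotient 2, remainder 2
3 ÷ 2 → quotient 1, remainder 1
2 ÷ 1 → quotient 2, remainder 0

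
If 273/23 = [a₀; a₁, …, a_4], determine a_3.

1

273 = 11·23 + 20, so a_0 = 11
23 = 1·20 + 3, so a_1 = 1
20 = 6·3 + 2, so a_2 = 6
3 = 1·2 + 1, so a_3 = 1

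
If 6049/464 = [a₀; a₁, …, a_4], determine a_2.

⌊6049/464⌋ = 13, remainder 17
⌊464/17⌋ = 27, remainder 5
⌊17/5⌋ = 3, remainder 2

3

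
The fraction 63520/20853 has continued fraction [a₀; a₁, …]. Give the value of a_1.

21

⌊63520/20853⌋ = 3, remainder 961
⌊20853/961⌋ = 21, remainder 672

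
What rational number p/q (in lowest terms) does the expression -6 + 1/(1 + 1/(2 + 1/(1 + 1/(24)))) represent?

a_0 = -6: -6/1
a_1 = 1: -5/1
a_2 = 2: -16/3
a_3 = 1: -21/4
a_4 = 24: -520/99

-520/99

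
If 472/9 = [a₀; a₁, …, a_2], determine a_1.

2

⌊472/9⌋ = 52, remainder 4
⌊9/4⌋ = 2, remainder 1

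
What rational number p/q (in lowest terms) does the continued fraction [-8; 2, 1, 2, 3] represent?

-206/27

a_0 = -8: -8/1
a_1 = 2: -15/2
a_2 = 1: -23/3
a_3 = 2: -61/8
a_4 = 3: -206/27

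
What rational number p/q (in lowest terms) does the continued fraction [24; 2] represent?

Use the convergent recurrence hₖ = aₖ·hₖ₋₁ + hₖ₋₂ (and likewise for the denominators kₖ):
a_0 = 24: 24/1
a_1 = 2: 49/2

49/2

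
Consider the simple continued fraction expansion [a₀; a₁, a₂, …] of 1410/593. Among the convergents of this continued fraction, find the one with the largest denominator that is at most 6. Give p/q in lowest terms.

12/5

a_0 = 2: 2/1  (≤ bound)
a_1 = 2: 5/2  (≤ bound)
a_2 = 1: 7/3  (≤ bound)
a_3 = 1: 12/5  (≤ bound)
a_4 = 1: 19/8  (> 6, stop)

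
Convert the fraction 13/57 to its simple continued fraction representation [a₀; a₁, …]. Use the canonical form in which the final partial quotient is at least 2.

[0; 4, 2, 1, 1, 2]

13 ÷ 57 → quotient 0, remainder 13
57 ÷ 13 → quotient 4, remainder 5
13 ÷ 5 → quotient 2, remainder 3
5 ÷ 3 → quotient 1, remainder 2
3 ÷ 2 → quotient 1, remainder 1
2 ÷ 1 → quotient 2, remainder 0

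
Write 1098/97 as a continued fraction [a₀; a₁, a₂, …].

1098 ÷ 97 → quotient 11, remainder 31
97 ÷ 31 → quotient 3, remainder 4
31 ÷ 4 → quotient 7, remainder 3
4 ÷ 3 → quotient 1, remainder 1
3 ÷ 1 → quotient 3, remainder 0

[11; 3, 7, 1, 3]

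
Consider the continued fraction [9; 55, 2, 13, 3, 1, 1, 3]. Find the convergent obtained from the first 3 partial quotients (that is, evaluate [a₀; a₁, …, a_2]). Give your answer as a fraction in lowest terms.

Starting at the tail and folding back:
Start with 2.
55 + 1/(2/1) = 55 + 1/2 = 111/2
9 + 1/(111/2) = 9 + 2/111 = 1001/111

1001/111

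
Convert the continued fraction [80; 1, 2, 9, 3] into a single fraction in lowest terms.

7019/87

a_0 = 80: 80/1
a_1 = 1: 81/1
a_2 = 2: 242/3
a_3 = 9: 2259/28
a_4 = 3: 7019/87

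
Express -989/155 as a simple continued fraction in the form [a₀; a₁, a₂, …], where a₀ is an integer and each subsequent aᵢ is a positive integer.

Apply division with remainder until the remainder is 0:
-989 = -7·155 + 96, so a_0 = -7
155 = 1·96 + 59, so a_1 = 1
96 = 1·59 + 37, so a_2 = 1
59 = 1·37 + 22, so a_3 = 1
37 = 1·22 + 15, so a_4 = 1
22 = 1·15 + 7, so a_5 = 1
15 = 2·7 + 1, so a_6 = 2
7 = 7·1 + 0, so a_7 = 7

[-7; 1, 1, 1, 1, 1, 2, 7]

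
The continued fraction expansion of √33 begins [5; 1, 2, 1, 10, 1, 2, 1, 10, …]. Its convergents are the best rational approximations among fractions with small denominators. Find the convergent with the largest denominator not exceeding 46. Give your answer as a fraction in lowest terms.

a_0 = 5: 5/1  (≤ bound)
a_1 = 1: 6/1  (≤ bound)
a_2 = 2: 17/3  (≤ bound)
a_3 = 1: 23/4  (≤ bound)
a_4 = 10: 247/43  (≤ bound)
a_5 = 1: 270/47  (> 46, stop)

247/43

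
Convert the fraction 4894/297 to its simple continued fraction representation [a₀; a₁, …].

4894 = 16·297 + 142, so a_0 = 16
297 = 2·142 + 13, so a_1 = 2
142 = 10·13 + 12, so a_2 = 10
13 = 1·12 + 1, so a_3 = 1
12 = 12·1 + 0, so a_4 = 12

[16; 2, 10, 1, 12]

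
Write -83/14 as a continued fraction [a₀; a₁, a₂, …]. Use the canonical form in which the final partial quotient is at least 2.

[-6; 14]

⌊-83/14⌋ = -6, remainder 1
⌊14/1⌋ = 14, remainder 0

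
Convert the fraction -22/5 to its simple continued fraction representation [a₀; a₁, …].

Run the Euclidean algorithm, recording each quotient:
-22 = -5·5 + 3, so a_0 = -5
5 = 1·3 + 2, so a_1 = 1
3 = 1·2 + 1, so a_2 = 1
2 = 2·1 + 0, so a_3 = 2

[-5; 1, 1, 2]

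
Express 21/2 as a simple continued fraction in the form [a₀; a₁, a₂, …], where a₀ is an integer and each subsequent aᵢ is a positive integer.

⌊21/2⌋ = 10, remainder 1
⌊2/1⌋ = 2, remainder 0

[10; 2]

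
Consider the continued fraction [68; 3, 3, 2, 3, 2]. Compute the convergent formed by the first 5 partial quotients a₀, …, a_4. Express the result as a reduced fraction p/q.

5396/79

Compute successive convergents:
a_0 = 68: 68/1
a_1 = 3: 205/3
a_2 = 3: 683/10
a_3 = 2: 1571/23
a_4 = 3: 5396/79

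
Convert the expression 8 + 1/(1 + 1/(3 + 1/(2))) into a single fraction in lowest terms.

79/9

Build up convergents one term at a time:
a_0 = 8: 8/1
a_1 = 1: 9/1
a_2 = 3: 35/4
a_3 = 2: 79/9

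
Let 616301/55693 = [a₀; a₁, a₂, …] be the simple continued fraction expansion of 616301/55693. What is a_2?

Repeatedly divide and take the remainder:
616301 ÷ 55693 → quotient 11, remainder 3678
55693 ÷ 3678 → quotient 15, remainder 523
3678 ÷ 523 → quotient 7, remainder 17

7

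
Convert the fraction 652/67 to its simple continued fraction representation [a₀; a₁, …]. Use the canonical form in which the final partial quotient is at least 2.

[9; 1, 2, 1, 2, 1, 1, 2]

Repeatedly divide and take the remainder:
652 ÷ 67 → quotient 9, remainder 49
67 ÷ 49 → quotient 1, remainder 18
49 ÷ 18 → quotient 2, remainder 13
18 ÷ 13 → quotient 1, remainder 5
13 ÷ 5 → quotient 2, remainder 3
5 ÷ 3 → quotient 1, remainder 2
3 ÷ 2 → quotient 1, remainder 1
2 ÷ 1 → quotient 2, remainder 0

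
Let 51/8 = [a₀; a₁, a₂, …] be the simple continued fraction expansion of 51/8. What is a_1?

2

Repeatedly divide and take the remainder:
51 ÷ 8 → quotient 6, remainder 3
8 ÷ 3 → quotient 2, remainder 2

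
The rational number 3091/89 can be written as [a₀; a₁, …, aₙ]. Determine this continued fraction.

[34; 1, 2, 1, 2, 2, 3]

Apply division with remainder until the remainder is 0:
3091 = 34·89 + 65, so a_0 = 34
89 = 1·65 + 24, so a_1 = 1
65 = 2·24 + 17, so a_2 = 2
24 = 1·17 + 7, so a_3 = 1
17 = 2·7 + 3, so a_4 = 2
7 = 2·3 + 1, so a_5 = 2
3 = 3·1 + 0, so a_6 = 3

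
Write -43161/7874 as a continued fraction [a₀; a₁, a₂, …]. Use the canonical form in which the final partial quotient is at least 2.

⌊-43161/7874⌋ = -6, remainder 4083
⌊7874/4083⌋ = 1, remainder 3791
⌊4083/3791⌋ = 1, remainder 292
⌊3791/292⌋ = 12, remainder 287
⌊292/287⌋ = 1, remainder 5
⌊287/5⌋ = 57, remainder 2
⌊5/2⌋ = 2, remainder 1
⌊2/1⌋ = 2, remainder 0

[-6; 1, 1, 12, 1, 57, 2, 2]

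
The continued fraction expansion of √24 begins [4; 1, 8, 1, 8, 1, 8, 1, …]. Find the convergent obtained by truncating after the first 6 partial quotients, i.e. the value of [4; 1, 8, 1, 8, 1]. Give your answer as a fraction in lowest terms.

Collapse the nested fraction from the inside out:
Start with 1.
8 + 1/(1/1) = 8 + 1/1 = 9/1
1 + 1/(9/1) = 1 + 1/9 = 10/9
8 + 1/(10/9) = 8 + 9/10 = 89/10
1 + 1/(89/10) = 1 + 10/89 = 99/89
4 + 1/(99/89) = 4 + 89/99 = 485/99

485/99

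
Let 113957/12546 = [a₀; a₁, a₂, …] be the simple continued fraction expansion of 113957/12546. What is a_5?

3

113957 = 9·12546 + 1043, so a_0 = 9
12546 = 12·1043 + 30, so a_1 = 12
1043 = 34·30 + 23, so a_2 = 34
30 = 1·23 + 7, so a_3 = 1
23 = 3·7 + 2, so a_4 = 3
7 = 3·2 + 1, so a_5 = 3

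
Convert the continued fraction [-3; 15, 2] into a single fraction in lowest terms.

-91/31

Work from the innermost term outward:
Start with 2.
15 + 1/(2/1) = 15 + 1/2 = 31/2
-3 + 1/(31/2) = -3 + 2/31 = -91/31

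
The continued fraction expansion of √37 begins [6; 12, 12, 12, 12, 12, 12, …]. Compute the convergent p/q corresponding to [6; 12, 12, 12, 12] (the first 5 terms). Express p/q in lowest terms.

128766/21169

Build up convergents one term at a time:
a_0 = 6: 6/1
a_1 = 12: 73/12
a_2 = 12: 882/145
a_3 = 12: 10657/1752
a_4 = 12: 128766/21169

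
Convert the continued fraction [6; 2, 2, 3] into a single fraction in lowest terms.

109/17

Start with 3.
2 + 1/(3/1) = 2 + 1/3 = 7/3
2 + 1/(7/3) = 2 + 3/7 = 17/7
6 + 1/(17/7) = 6 + 7/17 = 109/17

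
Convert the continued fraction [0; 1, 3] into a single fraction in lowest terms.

3/4

Start with 3.
1 + 1/(3/1) = 1 + 1/3 = 4/3
0 + 1/(4/3) = 0 + 3/4 = 3/4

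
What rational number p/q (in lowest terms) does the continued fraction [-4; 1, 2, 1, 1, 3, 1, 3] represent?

Start with 3.
1 + 1/(3/1) = 1 + 1/3 = 4/3
3 + 1/(4/3) = 3 + 3/4 = 15/4
1 + 1/(15/4) = 1 + 4/15 = 19/15
1 + 1/(19/15) = 1 + 15/19 = 34/19
2 + 1/(34/19) = 2 + 19/34 = 87/34
1 + 1/(87/34) = 1 + 34/87 = 121/87
-4 + 1/(121/87) = -4 + 87/121 = -397/121

-397/121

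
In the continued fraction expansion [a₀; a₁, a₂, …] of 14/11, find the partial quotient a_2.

1

14 ÷ 11 → quotient 1, remainder 3
11 ÷ 3 → quotient 3, remainder 2
3 ÷ 2 → quotient 1, remainder 1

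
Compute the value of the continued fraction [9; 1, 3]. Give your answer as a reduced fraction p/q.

39/4

a_0 = 9: 9/1
a_1 = 1: 10/1
a_2 = 3: 39/4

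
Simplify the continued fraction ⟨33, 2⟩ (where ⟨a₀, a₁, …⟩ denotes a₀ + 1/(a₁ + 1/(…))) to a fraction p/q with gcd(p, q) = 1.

67/2

Starting at the tail and folding back:
Start with 2.
33 + 1/(2/1) = 33 + 1/2 = 67/2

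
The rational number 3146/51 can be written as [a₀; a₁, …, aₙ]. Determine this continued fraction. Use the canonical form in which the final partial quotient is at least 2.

Run the Euclidean algorithm, recording each quotient:
3146 = 61·51 + 35, so a_0 = 61
51 = 1·35 + 16, so a_1 = 1
35 = 2·16 + 3, so a_2 = 2
16 = 5·3 + 1, so a_3 = 5
3 = 3·1 + 0, so a_4 = 3

[61; 1, 2, 5, 3]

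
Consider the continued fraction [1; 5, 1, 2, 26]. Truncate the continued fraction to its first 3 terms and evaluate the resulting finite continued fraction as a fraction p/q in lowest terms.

Start with 1.
5 + 1/(1/1) = 5 + 1/1 = 6/1
1 + 1/(6/1) = 1 + 1/6 = 7/6

7/6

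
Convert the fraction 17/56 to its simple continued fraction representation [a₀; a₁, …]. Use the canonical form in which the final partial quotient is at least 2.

⌊17/56⌋ = 0, remainder 17
⌊56/17⌋ = 3, remainder 5
⌊17/5⌋ = 3, remainder 2
⌊5/2⌋ = 2, remainder 1
⌊2/1⌋ = 2, remainder 0

[0; 3, 3, 2, 2]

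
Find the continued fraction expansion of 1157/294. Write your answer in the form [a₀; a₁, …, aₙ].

[3; 1, 14, 2, 9]

1157 ÷ 294 → quotient 3, remainder 275
294 ÷ 275 → quotient 1, remainder 19
275 ÷ 19 → quotient 14, remainder 9
19 ÷ 9 → quotient 2, remainder 1
9 ÷ 1 → quotient 9, remainder 0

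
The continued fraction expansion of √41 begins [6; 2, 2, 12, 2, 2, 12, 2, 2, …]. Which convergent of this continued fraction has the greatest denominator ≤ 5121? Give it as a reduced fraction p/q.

25414/3969

a_0 = 6: 6/1  (≤ bound)
a_1 = 2: 13/2  (≤ bound)
a_2 = 2: 32/5  (≤ bound)
a_3 = 12: 397/62  (≤ bound)
a_4 = 2: 826/129  (≤ bound)
a_5 = 2: 2049/320  (≤ bound)
a_6 = 12: 25414/3969  (≤ bound)
a_7 = 2: 52877/8258  (> 5121, stop)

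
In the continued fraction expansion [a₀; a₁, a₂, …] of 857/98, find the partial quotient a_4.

11

Apply division with remainder until the remainder is 0:
857 = 8·98 + 73, so a_0 = 8
98 = 1·73 + 25, so a_1 = 1
73 = 2·25 + 23, so a_2 = 2
25 = 1·23 + 2, so a_3 = 1
23 = 11·2 + 1, so a_4 = 11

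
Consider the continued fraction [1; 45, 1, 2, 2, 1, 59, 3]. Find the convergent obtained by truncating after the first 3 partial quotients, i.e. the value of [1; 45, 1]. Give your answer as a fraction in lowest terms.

47/46

Start with 1.
45 + 1/(1/1) = 45 + 1/1 = 46/1
1 + 1/(46/1) = 1 + 1/46 = 47/46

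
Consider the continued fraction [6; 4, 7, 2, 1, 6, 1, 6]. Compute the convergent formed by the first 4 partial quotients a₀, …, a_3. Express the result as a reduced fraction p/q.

387/62

Compute successive convergents:
a_0 = 6: 6/1
a_1 = 4: 25/4
a_2 = 7: 181/29
a_3 = 2: 387/62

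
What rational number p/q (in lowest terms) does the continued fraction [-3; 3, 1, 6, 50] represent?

Build up convergents one term at a time:
a_0 = -3: -3/1
a_1 = 3: -8/3
a_2 = 1: -11/4
a_3 = 6: -74/27
a_4 = 50: -3711/1354

-3711/1354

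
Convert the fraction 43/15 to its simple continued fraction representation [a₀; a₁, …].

⌊43/15⌋ = 2, remainder 13
⌊15/13⌋ = 1, remainder 2
⌊13/2⌋ = 6, remainder 1
⌊2/1⌋ = 2, remainder 0

[2; 1, 6, 2]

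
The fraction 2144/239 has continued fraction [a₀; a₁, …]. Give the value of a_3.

7

⌊2144/239⌋ = 8, remainder 232
⌊239/232⌋ = 1, remainder 7
⌊232/7⌋ = 33, remainder 1
⌊7/1⌋ = 7, remainder 0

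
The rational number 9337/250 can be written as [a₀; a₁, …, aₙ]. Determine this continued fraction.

[37; 2, 1, 6, 1, 10]

⌊9337/250⌋ = 37, remainder 87
⌊250/87⌋ = 2, remainder 76
⌊87/76⌋ = 1, remainder 11
⌊76/11⌋ = 6, remainder 10
⌊11/10⌋ = 1, remainder 1
⌊10/1⌋ = 10, remainder 0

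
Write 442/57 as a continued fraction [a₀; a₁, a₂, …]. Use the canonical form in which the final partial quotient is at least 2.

442 ÷ 57 → quotient 7, remainder 43
57 ÷ 43 → quotient 1, remainder 14
43 ÷ 14 → quotient 3, remainder 1
14 ÷ 1 → quotient 14, remainder 0

[7; 1, 3, 14]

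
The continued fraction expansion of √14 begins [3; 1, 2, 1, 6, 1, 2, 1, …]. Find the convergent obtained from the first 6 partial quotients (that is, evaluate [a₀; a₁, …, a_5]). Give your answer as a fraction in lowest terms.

Collapse the nested fraction from the inside out:
Start with 1.
6 + 1/(1/1) = 6 + 1/1 = 7/1
1 + 1/(7/1) = 1 + 1/7 = 8/7
2 + 1/(8/7) = 2 + 7/8 = 23/8
1 + 1/(23/8) = 1 + 8/23 = 31/23
3 + 1/(31/23) = 3 + 23/31 = 116/31

116/31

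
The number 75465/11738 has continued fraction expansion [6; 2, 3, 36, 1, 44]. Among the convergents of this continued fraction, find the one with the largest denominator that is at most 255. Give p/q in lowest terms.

1633/254

List convergents until the denominator exceeds the bound:
a_0 = 6: 6/1  (≤ bound)
a_1 = 2: 13/2  (≤ bound)
a_2 = 3: 45/7  (≤ bound)
a_3 = 36: 1633/254  (≤ bound)
a_4 = 1: 1678/261  (> 255, stop)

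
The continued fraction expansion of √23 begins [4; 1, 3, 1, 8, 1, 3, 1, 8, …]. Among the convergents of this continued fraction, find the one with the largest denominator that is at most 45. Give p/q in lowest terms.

211/44

a_0 = 4: 4/1  (≤ bound)
a_1 = 1: 5/1  (≤ bound)
a_2 = 3: 19/4  (≤ bound)
a_3 = 1: 24/5  (≤ bound)
a_4 = 8: 211/44  (≤ bound)
a_5 = 1: 235/49  (> 45, stop)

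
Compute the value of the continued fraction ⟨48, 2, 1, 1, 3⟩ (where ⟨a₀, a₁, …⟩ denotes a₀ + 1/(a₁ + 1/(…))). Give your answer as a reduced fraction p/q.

Start with 3.
1 + 1/(3/1) = 1 + 1/3 = 4/3
1 + 1/(4/3) = 1 + 3/4 = 7/4
2 + 1/(7/4) = 2 + 4/7 = 18/7
48 + 1/(18/7) = 48 + 7/18 = 871/18

871/18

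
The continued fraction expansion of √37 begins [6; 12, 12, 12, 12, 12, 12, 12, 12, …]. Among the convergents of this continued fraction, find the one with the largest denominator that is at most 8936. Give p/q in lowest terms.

a_0 = 6: 6/1  (≤ bound)
a_1 = 12: 73/12  (≤ bound)
a_2 = 12: 882/145  (≤ bound)
a_3 = 12: 10657/1752  (≤ bound)
a_4 = 12: 128766/21169  (> 8936, stop)

10657/1752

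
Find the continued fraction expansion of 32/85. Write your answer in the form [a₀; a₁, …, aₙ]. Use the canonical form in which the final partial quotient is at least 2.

Apply division with remainder until the remainder is 0:
32 ÷ 85 → quotient 0, remainder 32
85 ÷ 32 → quotient 2, remainder 21
32 ÷ 21 → quotient 1, remainder 11
21 ÷ 11 → quotient 1, remainder 10
11 ÷ 10 → quotient 1, remainder 1
10 ÷ 1 → quotient 10, remainder 0

[0; 2, 1, 1, 1, 10]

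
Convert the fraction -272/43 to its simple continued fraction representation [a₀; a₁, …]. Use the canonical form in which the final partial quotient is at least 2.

⌊-272/43⌋ = -7, remainder 29
⌊43/29⌋ = 1, remainder 14
⌊29/14⌋ = 2, remainder 1
⌊14/1⌋ = 14, remainder 0

[-7; 1, 2, 14]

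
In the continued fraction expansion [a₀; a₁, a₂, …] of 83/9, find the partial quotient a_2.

83 ÷ 9 → quotient 9, remainder 2
9 ÷ 2 → quotient 4, remainder 1
2 ÷ 1 → quotient 2, remainder 0

2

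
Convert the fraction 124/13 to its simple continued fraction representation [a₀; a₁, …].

[9; 1, 1, 6]

⌊124/13⌋ = 9, remainder 7
⌊13/7⌋ = 1, remainder 6
⌊7/6⌋ = 1, remainder 1
⌊6/1⌋ = 6, remainder 0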